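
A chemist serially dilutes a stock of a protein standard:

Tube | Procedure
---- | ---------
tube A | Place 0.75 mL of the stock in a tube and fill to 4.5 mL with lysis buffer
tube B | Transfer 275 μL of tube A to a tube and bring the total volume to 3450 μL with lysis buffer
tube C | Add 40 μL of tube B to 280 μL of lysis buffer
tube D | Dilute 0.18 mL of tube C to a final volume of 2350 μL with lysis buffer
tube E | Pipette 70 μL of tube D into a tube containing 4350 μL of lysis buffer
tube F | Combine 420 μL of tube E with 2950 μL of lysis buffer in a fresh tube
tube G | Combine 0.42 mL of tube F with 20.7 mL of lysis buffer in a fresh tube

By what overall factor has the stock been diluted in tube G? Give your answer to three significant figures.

Step 1: 0.75 mL brought to 4.5 mL → factor 4.5/0.75 = 6
Step 2: 275 μL brought to 3450 μL → factor 3450/275 = 12.545
Step 3: 40 μL + 280 μL = 320 μL total → factor 320/40 = 8
Step 4: 0.18 mL brought to 2350 μL → factor 2.35/0.18 = 13.056
Step 5: 70 μL + 4350 μL = 4420 μL total → factor 4420/70 = 63.143
Step 6: 420 μL + 2950 μL = 3370 μL total → factor 3370/420 = 8.0238
Step 7: 0.42 mL + 20.7 mL = 21.12 mL total → factor 21.12/0.42 = 50.286
Overall dilution factor = 6 × 12.545 × 8 × 13.056 × 63.143 × 8.0238 × 50.286 = 2.003 × 10^8

2.00 × 10^8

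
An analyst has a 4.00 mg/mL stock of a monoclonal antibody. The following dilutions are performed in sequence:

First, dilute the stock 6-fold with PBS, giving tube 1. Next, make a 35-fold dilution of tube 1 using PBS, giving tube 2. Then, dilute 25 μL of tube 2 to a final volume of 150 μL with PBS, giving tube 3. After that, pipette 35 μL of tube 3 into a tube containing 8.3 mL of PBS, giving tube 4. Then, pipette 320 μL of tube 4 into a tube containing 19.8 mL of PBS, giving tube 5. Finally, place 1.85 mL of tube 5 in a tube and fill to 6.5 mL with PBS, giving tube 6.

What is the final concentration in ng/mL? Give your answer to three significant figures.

0.0603 ng/mL

Step 1: 6-fold → factor 6
Step 2: 35-fold → factor 35
Step 3: 25 μL brought to 150 μL → factor 150/25 = 6
Step 4: 35 μL + 8.3 mL = 8335 μL total → factor 8335/35 = 238.14
Step 5: 320 μL + 19.8 mL = 20120 μL total → factor 20120/320 = 62.875
Step 6: 1.85 mL brought to 6.5 mL → factor 6.5/1.85 = 3.5135
Overall dilution factor = 6 × 35 × 6 × 238.14 × 62.875 × 3.5135 = 6.6287 × 10^7
Final = 4.00 mg/mL / 6.6287 × 10^7 = 6.034 × 10^-8 mg/mL = 0.0603 ng/mL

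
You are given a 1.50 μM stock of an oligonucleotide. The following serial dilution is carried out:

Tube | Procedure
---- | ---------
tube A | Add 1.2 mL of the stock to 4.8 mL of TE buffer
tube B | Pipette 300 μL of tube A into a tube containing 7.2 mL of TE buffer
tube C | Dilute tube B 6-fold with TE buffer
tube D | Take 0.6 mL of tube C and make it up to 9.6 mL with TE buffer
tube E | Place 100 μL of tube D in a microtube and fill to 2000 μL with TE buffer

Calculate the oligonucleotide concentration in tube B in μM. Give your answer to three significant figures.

Step 1: 1.2 mL + 4.8 mL = 6 mL total → factor 6/1.2 = 5
Step 2: 300 μL + 7.2 mL = 7500 μL total → factor 7500/300 = 25
Dilution factor through tube B = 5 × 25 = 125
[tube B] = 1.50 μM / 125 = 0.0120 μM

0.0120 μM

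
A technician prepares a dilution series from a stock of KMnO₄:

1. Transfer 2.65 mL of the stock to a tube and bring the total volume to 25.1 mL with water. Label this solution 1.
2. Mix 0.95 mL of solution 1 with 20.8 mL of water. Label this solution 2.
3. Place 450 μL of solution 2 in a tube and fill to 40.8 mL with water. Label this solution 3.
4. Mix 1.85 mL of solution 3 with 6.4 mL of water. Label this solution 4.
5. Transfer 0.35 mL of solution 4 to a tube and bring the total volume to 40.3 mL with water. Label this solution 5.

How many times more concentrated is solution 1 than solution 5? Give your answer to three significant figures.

1.07 × 10^6

Step 1: 2.65 mL brought to 25.1 mL → factor 25.1/2.65 = 9.4717
Step 2: 0.95 mL + 20.8 mL = 21.75 mL total → factor 21.75/0.95 = 22.895
Step 3: 450 μL brought to 40.8 mL → factor 40800/450 = 90.667
Step 4: 1.85 mL + 6.4 mL = 8.25 mL total → factor 8.25/1.85 = 4.4595
Step 5: 0.35 mL brought to 40.3 mL → factor 40.3/0.35 = 115.14
Dilution factor to solution 1 = 9.4717; to solution 5 = 1.0096 × 10^7
[solution 1]/[solution 5] = (factor to solution 5)/(factor to solution 1) = 1.0096 × 10^7/9.4717 = 1.07 × 10^6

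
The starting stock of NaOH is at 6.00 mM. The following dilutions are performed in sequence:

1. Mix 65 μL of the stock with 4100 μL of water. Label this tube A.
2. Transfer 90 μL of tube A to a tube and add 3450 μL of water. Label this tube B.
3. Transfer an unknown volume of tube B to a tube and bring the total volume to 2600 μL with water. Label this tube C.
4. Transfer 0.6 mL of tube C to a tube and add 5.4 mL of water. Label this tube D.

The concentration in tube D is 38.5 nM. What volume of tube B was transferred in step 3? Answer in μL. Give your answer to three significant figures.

420 μL

Step 1: 65 μL + 4100 μL = 4165 μL total → factor 4165/65 = 64.077
Step 2: 90 μL + 3450 μL = 3540 μL total → factor 3540/90 = 39.333
Step 3: v brought to 2600 μL → factor = 2600 μL/v
Step 4: 0.6 mL + 5.4 mL = 6 mL total → factor 6/0.6 = 10
Product of known-step factors = 25204
Overall factor = 6.00 mM / (38.5 nM) = 1.5584 × 10^5
Step-3 factor = 1.5584 × 10^5 / 25204 = 6.1834
v = 2600 μL / 6.1834 = 420 μL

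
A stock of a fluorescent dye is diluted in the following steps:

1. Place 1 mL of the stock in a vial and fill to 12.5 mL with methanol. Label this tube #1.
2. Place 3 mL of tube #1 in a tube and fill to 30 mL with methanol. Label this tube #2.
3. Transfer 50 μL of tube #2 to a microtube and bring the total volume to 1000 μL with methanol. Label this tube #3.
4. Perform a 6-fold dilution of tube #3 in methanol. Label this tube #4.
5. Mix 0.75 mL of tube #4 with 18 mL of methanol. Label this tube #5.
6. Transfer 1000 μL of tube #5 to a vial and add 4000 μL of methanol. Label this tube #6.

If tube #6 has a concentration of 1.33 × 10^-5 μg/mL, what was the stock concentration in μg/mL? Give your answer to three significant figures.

24.9 μg/mL

Step 1: 1 mL brought to 12.5 mL → factor 12.5/1 = 12.5
Step 2: 3 mL brought to 30 mL → factor 30/3 = 10
Step 3: 50 μL brought to 1000 μL → factor 1000/50 = 20
Step 4: 6-fold → factor 6
Step 5: 0.75 mL + 18 mL = 18.75 mL total → factor 18.75/0.75 = 25
Step 6: 1000 μL + 4000 μL = 5000 μL total → factor 5000/1000 = 5
Overall dilution factor = 12.5 × 10 × 20 × 6 × 25 × 5 = 1.875 × 10^6
Stock = 1.33 × 10^-5 μg/mL × 1.875 × 10^6 = 24.9 μg/mL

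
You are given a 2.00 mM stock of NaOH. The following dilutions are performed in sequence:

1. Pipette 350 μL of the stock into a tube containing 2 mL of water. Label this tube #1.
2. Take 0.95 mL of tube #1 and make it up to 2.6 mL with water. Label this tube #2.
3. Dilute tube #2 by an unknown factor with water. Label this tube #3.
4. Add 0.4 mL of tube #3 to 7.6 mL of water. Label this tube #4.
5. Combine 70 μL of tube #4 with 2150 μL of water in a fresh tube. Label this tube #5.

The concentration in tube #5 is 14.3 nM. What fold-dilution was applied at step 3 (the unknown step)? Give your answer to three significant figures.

Step 1: 350 μL + 2 mL = 2350 μL total → factor 2350/350 = 6.7143
Step 2: 0.95 mL brought to 2.6 mL → factor 2.6/0.95 = 2.7368
Step 3: unknown factor x
Step 4: 0.4 mL + 7.6 mL = 8 mL total → factor 8/0.4 = 20
Step 5: 70 μL + 2150 μL = 2220 μL total → factor 2220/70 = 31.714
Product of known-step factors = 11656
Overall factor = 2.00 mM / (14.3 nM) = 1.3986 × 10^5
x = 1.3986 × 10^5 / 11656 = 12.0

12.0-fold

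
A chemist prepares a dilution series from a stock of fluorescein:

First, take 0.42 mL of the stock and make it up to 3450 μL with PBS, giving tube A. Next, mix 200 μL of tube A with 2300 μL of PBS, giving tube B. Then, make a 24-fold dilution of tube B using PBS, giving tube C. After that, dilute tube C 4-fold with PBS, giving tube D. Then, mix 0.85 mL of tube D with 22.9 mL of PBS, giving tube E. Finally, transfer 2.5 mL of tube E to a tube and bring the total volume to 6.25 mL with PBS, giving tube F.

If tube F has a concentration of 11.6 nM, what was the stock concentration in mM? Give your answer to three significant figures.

Step 1: 0.42 mL brought to 3450 μL → factor 3.45/0.42 = 8.2143
Step 2: 200 μL + 2300 μL = 2500 μL total → factor 2500/200 = 12.5
Step 3: 24-fold → factor 24
Step 4: 4-fold → factor 4
Step 5: 0.85 mL + 22.9 mL = 23.75 mL total → factor 23.75/0.85 = 27.941
Step 6: 2.5 mL brought to 6.25 mL → factor 6.25/2.5 = 2.5
Overall dilution factor = 8.2143 × 12.5 × 24 × 4 × 27.941 × 2.5 = 6.8855 × 10^5
Stock = 11.6 nM × 6.8855 × 10^5 = 7.987 × 10^6 nM = 7.99 mM

7.99 mM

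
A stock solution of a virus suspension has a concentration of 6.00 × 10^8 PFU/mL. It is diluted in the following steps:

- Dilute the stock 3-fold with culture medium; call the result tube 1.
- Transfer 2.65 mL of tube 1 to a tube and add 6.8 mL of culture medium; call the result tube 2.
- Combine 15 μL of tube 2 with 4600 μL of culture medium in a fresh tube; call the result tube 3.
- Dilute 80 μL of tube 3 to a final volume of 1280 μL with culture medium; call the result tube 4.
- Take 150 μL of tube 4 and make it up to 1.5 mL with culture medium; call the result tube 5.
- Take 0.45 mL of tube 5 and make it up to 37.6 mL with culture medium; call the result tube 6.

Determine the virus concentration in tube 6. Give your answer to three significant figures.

13.6 PFU/mL

Step 1: 3-fold → factor 3
Step 2: 2.65 mL + 6.8 mL = 9.45 mL total → factor 9.45/2.65 = 3.566
Step 3: 15 μL + 4600 μL = 4615 μL total → factor 4615/15 = 307.67
Step 4: 80 μL brought to 1280 μL → factor 1280/80 = 16
Step 5: 150 μL brought to 1.5 mL → factor 1500/150 = 10
Step 6: 0.45 mL brought to 37.6 mL → factor 37.6/0.45 = 83.556
Overall dilution factor = 3 × 3.566 × 307.67 × 16 × 10 × 83.556 = 4.4003 × 10^7
Final = 6.00 × 10^8 PFU/mL / 4.4003 × 10^7 = 13.6 PFU/mL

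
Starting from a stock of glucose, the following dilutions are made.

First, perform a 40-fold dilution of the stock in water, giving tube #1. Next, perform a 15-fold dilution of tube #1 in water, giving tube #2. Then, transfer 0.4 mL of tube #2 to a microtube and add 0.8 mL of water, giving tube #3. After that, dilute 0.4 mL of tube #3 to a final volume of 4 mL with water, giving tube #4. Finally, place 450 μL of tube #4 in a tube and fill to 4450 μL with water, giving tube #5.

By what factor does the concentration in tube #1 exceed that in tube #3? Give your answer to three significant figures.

Step 1: 40-fold → factor 40
Step 2: 15-fold → factor 15
Step 3: 0.4 mL + 0.8 mL = 1.2 mL total → factor 1.2/0.4 = 3
Dilution factor to tube #1 = 40; to tube #3 = 1800
[tube #1]/[tube #3] = (factor to tube #3)/(factor to tube #1) = 1800/40 = 45.0

45.0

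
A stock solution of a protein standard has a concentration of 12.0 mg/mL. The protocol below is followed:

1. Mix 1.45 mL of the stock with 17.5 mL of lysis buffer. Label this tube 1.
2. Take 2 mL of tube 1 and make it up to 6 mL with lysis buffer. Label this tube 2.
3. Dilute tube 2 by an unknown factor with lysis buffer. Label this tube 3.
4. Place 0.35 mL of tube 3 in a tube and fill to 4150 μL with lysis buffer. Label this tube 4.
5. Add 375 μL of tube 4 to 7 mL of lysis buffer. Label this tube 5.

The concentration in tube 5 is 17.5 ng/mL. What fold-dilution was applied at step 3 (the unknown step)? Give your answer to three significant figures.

Step 1: 1.45 mL + 17.5 mL = 18.95 mL total → factor 18.95/1.45 = 13.069
Step 2: 2 mL brought to 6 mL → factor 6/2 = 3
Step 3: unknown factor x
Step 4: 0.35 mL brought to 4150 μL → factor 4.15/0.35 = 11.857
Step 5: 375 μL + 7 mL = 7375 μL total → factor 7375/375 = 19.667
Product of known-step factors = 9142.7
Overall factor = 12.0 mg/mL / (17.5 ng/mL) = 6.8571 × 10^5
x = 6.8571 × 10^5 / 9142.7 = 75.0

75.0-fold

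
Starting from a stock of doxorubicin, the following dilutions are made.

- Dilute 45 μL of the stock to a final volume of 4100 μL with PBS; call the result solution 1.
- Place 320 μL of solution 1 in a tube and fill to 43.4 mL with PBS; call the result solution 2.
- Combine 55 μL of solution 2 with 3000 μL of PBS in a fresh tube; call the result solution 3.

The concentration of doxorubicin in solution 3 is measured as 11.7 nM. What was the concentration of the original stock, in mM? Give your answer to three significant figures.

8.03 mM

Step 1: 45 μL brought to 4100 μL → factor 4100/45 = 91.111
Step 2: 320 μL brought to 43.4 mL → factor 43400/320 = 135.62
Step 3: 55 μL + 3000 μL = 3055 μL total → factor 3055/55 = 55.545
Overall dilution factor = 91.111 × 135.62 × 55.545 = 6.8637 × 10^5
Stock = 11.7 nM × 6.8637 × 10^5 = 8.031 × 10^6 nM = 8.03 mM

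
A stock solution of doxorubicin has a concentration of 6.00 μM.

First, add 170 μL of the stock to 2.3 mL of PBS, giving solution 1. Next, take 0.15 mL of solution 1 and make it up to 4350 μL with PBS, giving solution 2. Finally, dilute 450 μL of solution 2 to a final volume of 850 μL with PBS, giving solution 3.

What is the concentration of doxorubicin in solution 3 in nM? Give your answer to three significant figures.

7.54 nM

Step 1: 170 μL + 2.3 mL = 2470 μL total → factor 2470/170 = 14.529
Step 2: 0.15 mL brought to 4350 μL → factor 4.35/0.15 = 29
Step 3: 450 μL brought to 850 μL → factor 850/450 = 1.8889
Overall dilution factor = 14.529 × 29 × 1.8889 = 795.89
Final = 6.00 μM / 795.89 = 0.007539 μM = 7.54 nM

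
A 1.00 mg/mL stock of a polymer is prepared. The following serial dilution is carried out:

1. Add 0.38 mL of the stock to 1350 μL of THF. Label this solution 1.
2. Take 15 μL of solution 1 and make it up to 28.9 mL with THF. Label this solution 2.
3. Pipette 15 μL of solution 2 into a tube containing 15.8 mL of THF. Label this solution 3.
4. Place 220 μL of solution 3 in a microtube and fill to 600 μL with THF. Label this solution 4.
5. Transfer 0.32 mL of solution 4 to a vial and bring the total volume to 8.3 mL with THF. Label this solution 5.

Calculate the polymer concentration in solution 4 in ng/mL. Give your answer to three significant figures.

0.0396 ng/mL

Step 1: 0.38 mL + 1350 μL = 1.73 mL total → factor 1.73/0.38 = 4.5526
Step 2: 15 μL brought to 28.9 mL → factor 28900/15 = 1926.7
Step 3: 15 μL + 15.8 mL = 15815 μL total → factor 15815/15 = 1054.3
Step 4: 220 μL brought to 600 μL → factor 600/220 = 2.7273
Dilution factor through solution 4 = 4.5526 × 1926.7 × 1054.3 × 2.7273 = 2.5222 × 10^7
[solution 4] = 1.00 mg/mL / 2.5222 × 10^7 = 3.965 × 10^-8 mg/mL = 0.0396 ng/mL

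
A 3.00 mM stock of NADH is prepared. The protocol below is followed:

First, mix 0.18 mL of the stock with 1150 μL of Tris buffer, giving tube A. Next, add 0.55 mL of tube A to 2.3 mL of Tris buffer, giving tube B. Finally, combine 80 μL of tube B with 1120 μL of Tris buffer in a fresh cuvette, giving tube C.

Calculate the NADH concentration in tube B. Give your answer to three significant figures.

0.0784 mM

Step 1: 0.18 mL + 1150 μL = 1.33 mL total → factor 1.33/0.18 = 7.3889
Step 2: 0.55 mL + 2.3 mL = 2.85 mL total → factor 2.85/0.55 = 5.1818
Dilution factor through tube B = 7.3889 × 5.1818 = 38.288
[tube B] = 3.00 mM / 38.288 = 0.0784 mM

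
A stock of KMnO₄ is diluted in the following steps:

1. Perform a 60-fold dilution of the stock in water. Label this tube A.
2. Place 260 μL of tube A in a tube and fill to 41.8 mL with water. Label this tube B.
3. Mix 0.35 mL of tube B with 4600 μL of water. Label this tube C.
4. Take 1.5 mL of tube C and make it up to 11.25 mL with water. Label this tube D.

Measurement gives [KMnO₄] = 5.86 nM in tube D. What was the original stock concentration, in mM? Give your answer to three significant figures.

6.00 mM

Step 1: 60-fold → factor 60
Step 2: 260 μL brought to 41.8 mL → factor 41800/260 = 160.77
Step 3: 0.35 mL + 4600 μL = 4.95 mL total → factor 4.95/0.35 = 14.143
Step 4: 1.5 mL brought to 11.25 mL → factor 11.25/1.5 = 7.5
Overall dilution factor = 60 × 160.77 × 14.143 × 7.5 = 1.0232 × 10^6
Stock = 5.86 nM × 1.0232 × 10^6 = 5.996 × 10^6 nM = 6.00 mM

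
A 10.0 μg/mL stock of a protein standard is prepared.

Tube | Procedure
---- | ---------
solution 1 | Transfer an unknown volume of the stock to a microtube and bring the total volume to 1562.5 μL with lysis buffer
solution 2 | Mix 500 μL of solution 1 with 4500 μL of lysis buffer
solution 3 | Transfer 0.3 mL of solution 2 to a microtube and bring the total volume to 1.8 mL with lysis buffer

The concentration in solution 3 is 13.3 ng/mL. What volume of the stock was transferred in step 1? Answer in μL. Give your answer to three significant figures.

125 μL

Step 1: v brought to 1562.5 μL → factor = 1562.5 μL/v
Step 2: 500 μL + 4500 μL = 5000 μL total → factor 5000/500 = 10
Step 3: 0.3 mL brought to 1.8 mL → factor 1.8/0.3 = 6
Product of known-step factors = 60
Overall factor = 10.0 μg/mL / (13.3 ng/mL) = 751.88
Step-1 factor = 751.88 / 60 = 12.531
v = 1562.5 μL / 12.531 = 125 μL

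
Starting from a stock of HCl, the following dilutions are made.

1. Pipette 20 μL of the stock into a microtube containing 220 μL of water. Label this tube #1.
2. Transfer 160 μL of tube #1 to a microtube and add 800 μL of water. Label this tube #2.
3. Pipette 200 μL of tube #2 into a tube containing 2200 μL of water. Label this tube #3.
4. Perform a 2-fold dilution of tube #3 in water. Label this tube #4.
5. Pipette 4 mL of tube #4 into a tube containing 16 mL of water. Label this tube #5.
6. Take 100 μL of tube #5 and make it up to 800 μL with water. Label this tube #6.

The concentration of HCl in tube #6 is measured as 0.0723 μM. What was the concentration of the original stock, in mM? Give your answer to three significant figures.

5.00 mM

Step 1: 20 μL + 220 μL = 240 μL total → factor 240/20 = 12
Step 2: 160 μL + 800 μL = 960 μL total → factor 960/160 = 6
Step 3: 200 μL + 2200 μL = 2400 μL total → factor 2400/200 = 12
Step 4: 2-fold → factor 2
Step 5: 4 mL + 16 mL = 20 mL total → factor 20/4 = 5
Step 6: 100 μL brought to 800 μL → factor 800/100 = 8
Overall dilution factor = 12 × 6 × 12 × 2 × 5 × 8 = 69120
Stock = 0.0723 μM × 69120 = 4997 μM = 5.00 mM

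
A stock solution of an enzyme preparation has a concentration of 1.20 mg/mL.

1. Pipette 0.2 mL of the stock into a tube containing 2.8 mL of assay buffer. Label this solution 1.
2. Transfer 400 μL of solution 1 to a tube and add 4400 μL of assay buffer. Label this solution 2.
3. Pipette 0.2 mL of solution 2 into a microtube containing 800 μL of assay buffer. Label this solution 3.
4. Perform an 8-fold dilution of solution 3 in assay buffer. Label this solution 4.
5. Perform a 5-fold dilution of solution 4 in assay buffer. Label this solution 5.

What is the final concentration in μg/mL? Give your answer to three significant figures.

0.0333 μg/mL

Step 1: 0.2 mL + 2.8 mL = 3 mL total → factor 3/0.2 = 15
Step 2: 400 μL + 4400 μL = 4800 μL total → factor 4800/400 = 12
Step 3: 0.2 mL + 800 μL = 1 mL total → factor 1/0.2 = 5
Step 4: 8-fold → factor 8
Step 5: 5-fold → factor 5
Overall dilution factor = 15 × 12 × 5 × 8 × 5 = 36000
Final = 1.20 mg/mL / 36000 = 3.333 × 10^-5 mg/mL = 0.0333 μg/mL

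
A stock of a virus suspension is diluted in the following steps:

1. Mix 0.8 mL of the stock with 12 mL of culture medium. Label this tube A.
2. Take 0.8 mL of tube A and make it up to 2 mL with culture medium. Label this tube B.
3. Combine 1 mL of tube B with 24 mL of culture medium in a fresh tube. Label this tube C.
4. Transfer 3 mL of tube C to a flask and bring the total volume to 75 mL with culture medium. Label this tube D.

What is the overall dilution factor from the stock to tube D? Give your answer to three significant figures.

2.50 × 10^4

Step 1: 0.8 mL + 12 mL = 12.8 mL total → factor 12.8/0.8 = 16
Step 2: 0.8 mL brought to 2 mL → factor 2/0.8 = 2.5
Step 3: 1 mL + 24 mL = 25 mL total → factor 25/1 = 25
Step 4: 3 mL brought to 75 mL → factor 75/3 = 25
Overall dilution factor = 16 × 2.5 × 25 × 25 = 25000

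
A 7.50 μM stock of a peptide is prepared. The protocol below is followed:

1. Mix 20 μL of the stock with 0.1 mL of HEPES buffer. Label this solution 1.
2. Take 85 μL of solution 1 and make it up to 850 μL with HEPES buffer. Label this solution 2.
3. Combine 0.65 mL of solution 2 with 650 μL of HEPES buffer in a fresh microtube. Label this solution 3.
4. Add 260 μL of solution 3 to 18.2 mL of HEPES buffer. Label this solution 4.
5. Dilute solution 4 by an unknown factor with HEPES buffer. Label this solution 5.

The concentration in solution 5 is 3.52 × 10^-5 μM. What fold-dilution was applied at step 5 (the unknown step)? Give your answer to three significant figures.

Step 1: 20 μL + 0.1 mL = 120 μL total → factor 120/20 = 6
Step 2: 85 μL brought to 850 μL → factor 850/85 = 10
Step 3: 0.65 mL + 650 μL = 1.3 mL total → factor 1.3/0.65 = 2
Step 4: 260 μL + 18.2 mL = 18460 μL total → factor 18460/260 = 71
Step 5: unknown factor x
Product of known-step factors = 8520
Overall factor = 7.50 μM / (3.52 × 10^-5 μM) = 2.1307 × 10^5
x = 2.1307 × 10^5 / 8520 = 25.0

25.0-fold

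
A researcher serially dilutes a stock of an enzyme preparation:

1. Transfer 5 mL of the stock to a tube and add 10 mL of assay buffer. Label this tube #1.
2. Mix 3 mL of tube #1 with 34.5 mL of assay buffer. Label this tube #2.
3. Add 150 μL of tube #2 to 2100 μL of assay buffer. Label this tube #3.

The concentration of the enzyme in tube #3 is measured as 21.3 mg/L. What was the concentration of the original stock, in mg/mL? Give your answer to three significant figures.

Step 1: 5 mL + 10 mL = 15 mL total → factor 15/5 = 3
Step 2: 3 mL + 34.5 mL = 37.5 mL total → factor 37.5/3 = 12.5
Step 3: 150 μL + 2100 μL = 2250 μL total → factor 2250/150 = 15
Overall dilution factor = 3 × 12.5 × 15 = 562.5
Stock = 21.3 mg/L × 562.5 = 1.198 × 10^4 mg/L = 12.0 mg/mL

12.0 mg/mL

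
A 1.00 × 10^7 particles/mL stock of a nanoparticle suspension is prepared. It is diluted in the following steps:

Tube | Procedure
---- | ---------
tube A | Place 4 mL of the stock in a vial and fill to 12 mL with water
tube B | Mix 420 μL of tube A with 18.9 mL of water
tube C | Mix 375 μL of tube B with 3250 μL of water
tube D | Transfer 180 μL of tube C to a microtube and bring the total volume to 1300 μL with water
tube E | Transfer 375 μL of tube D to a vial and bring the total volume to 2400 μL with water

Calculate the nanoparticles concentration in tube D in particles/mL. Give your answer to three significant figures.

1.04 × 10^3 particles/mL

Step 1: 4 mL brought to 12 mL → factor 12/4 = 3
Step 2: 420 μL + 18.9 mL = 19320 μL total → factor 19320/420 = 46
Step 3: 375 μL + 3250 μL = 3625 μL total → factor 3625/375 = 9.6667
Step 4: 180 μL brought to 1300 μL → factor 1300/180 = 7.2222
Dilution factor through tube D = 3 × 46 × 9.6667 × 7.2222 = 9634.4
[tube D] = 1.00 × 10^7 particles/mL / 9634.4 = 1.04 × 10^3 particles/mL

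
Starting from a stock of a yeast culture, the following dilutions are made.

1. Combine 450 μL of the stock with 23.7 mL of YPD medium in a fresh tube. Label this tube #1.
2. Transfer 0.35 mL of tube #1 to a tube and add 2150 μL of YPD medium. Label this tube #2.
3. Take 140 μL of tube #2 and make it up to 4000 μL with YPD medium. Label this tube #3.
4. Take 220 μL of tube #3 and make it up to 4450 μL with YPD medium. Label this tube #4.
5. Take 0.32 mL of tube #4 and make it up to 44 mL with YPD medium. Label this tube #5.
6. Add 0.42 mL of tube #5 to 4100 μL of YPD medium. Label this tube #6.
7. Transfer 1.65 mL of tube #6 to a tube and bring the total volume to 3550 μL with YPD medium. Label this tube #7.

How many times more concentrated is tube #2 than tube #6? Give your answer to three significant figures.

8.55 × 10^5

Step 1: 450 μL + 23.7 mL = 24150 μL total → factor 24150/450 = 53.667
Step 2: 0.35 mL + 2150 μL = 2.5 mL total → factor 2.5/0.35 = 7.1429
Step 3: 140 μL brought to 4000 μL → factor 4000/140 = 28.571
Step 4: 220 μL brought to 4450 μL → factor 4450/220 = 20.227
Step 5: 0.32 mL brought to 44 mL → factor 44/0.32 = 137.5
Step 6: 0.42 mL + 4100 μL = 4.52 mL total → factor 4.52/0.42 = 10.762
Dilution factor to tube #2 = 383.33; to tube #6 = 3.2782 × 10^8
[tube #2]/[tube #6] = (factor to tube #6)/(factor to tube #2) = 3.2782 × 10^8/383.33 = 8.55 × 10^5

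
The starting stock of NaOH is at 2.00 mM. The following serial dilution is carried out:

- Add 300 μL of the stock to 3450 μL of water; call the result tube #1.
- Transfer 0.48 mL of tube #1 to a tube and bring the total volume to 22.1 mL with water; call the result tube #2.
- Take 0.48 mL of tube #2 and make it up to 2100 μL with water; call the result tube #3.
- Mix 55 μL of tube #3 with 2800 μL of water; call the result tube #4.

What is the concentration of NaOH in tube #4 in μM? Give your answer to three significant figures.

Step 1: 300 μL + 3450 μL = 3750 μL total → factor 3750/300 = 12.5
Step 2: 0.48 mL brought to 22.1 mL → factor 22.1/0.48 = 46.042
Step 3: 0.48 mL brought to 2100 μL → factor 2.1/0.48 = 4.375
Step 4: 55 μL + 2800 μL = 2855 μL total → factor 2855/55 = 51.909
Overall dilution factor = 12.5 × 46.042 × 4.375 × 51.909 = 1.307 × 10^5
Final = 2.00 mM / 1.307 × 10^5 = 1.530 × 10^-5 mM = 0.0153 μM

0.0153 μM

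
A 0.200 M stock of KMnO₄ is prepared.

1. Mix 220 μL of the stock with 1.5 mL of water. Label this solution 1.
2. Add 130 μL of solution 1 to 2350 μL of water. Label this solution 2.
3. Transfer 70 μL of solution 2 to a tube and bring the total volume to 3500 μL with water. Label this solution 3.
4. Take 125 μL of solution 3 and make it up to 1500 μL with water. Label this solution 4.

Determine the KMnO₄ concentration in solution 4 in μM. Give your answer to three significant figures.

2.23 μM

Step 1: 220 μL + 1.5 mL = 1720 μL total → factor 1720/220 = 7.8182
Step 2: 130 μL + 2350 μL = 2480 μL total → factor 2480/130 = 19.077
Step 3: 70 μL brought to 3500 μL → factor 3500/70 = 50
Step 4: 125 μL brought to 1500 μL → factor 1500/125 = 12
Overall dilution factor = 7.8182 × 19.077 × 50 × 12 = 89488
Final = 0.200 M / 89488 = 2.235 × 10^-6 M = 2.23 μM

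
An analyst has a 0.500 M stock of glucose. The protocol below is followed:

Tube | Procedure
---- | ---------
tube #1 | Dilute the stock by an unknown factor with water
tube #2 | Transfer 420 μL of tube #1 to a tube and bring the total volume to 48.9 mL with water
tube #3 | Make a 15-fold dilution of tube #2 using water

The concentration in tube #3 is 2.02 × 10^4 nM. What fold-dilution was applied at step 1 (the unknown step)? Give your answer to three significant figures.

14.2-fold

Step 1: unknown factor x
Step 2: 420 μL brought to 48.9 mL → factor 48900/420 = 116.43
Step 3: 15-fold → factor 15
Product of known-step factors = 1746.4
Overall factor = 0.500 M / (2.02 × 10^4 nM) = 24752
x = 24752 / 1746.4 = 14.2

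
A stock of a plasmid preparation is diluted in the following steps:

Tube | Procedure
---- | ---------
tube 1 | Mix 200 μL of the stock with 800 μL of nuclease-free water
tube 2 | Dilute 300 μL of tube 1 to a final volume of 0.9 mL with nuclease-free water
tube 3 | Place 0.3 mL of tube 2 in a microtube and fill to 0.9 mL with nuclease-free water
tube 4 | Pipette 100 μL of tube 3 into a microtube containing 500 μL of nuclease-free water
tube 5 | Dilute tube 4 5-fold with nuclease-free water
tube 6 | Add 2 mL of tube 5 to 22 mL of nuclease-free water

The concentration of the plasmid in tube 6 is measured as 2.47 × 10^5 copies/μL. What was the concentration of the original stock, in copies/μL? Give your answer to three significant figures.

Step 1: 200 μL + 800 μL = 1000 μL total → factor 1000/200 = 5
Step 2: 300 μL brought to 0.9 mL → factor 900/300 = 3
Step 3: 0.3 mL brought to 0.9 mL → factor 0.9/0.3 = 3
Step 4: 100 μL + 500 μL = 600 μL total → factor 600/100 = 6
Step 5: 5-fold → factor 5
Step 6: 2 mL + 22 mL = 24 mL total → factor 24/2 = 12
Overall dilution factor = 5 × 3 × 3 × 6 × 5 × 12 = 16200
Stock = 2.47 × 10^5 copies/μL × 16200 = 4.00 × 10^9 copies/μL

4.00 × 10^9 copies/μL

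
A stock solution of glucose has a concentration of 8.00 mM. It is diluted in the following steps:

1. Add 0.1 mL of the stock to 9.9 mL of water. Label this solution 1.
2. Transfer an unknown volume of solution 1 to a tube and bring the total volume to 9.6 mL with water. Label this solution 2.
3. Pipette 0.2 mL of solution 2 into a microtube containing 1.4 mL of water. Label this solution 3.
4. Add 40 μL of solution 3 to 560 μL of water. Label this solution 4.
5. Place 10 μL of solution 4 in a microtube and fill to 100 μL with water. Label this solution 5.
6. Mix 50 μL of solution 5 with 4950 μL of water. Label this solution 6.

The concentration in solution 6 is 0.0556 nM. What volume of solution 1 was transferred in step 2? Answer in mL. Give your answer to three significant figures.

0.801 mL

Step 1: 0.1 mL + 9.9 mL = 10 mL total → factor 10/0.1 = 100
Step 2: v brought to 9.6 mL → factor = 9.6 mL/v
Step 3: 0.2 mL + 1.4 mL = 1.6 mL total → factor 1.6/0.2 = 8
Step 4: 40 μL + 560 μL = 600 μL total → factor 600/40 = 15
Step 5: 10 μL brought to 100 μL → factor 100/10 = 10
Step 6: 50 μL + 4950 μL = 5000 μL total → factor 5000/50 = 100
Product of known-step factors = 1.2 × 10^7
Overall factor = 8.00 mM / (0.0556 nM) = 1.4388 × 10^8
Step-2 factor = 1.4388 × 10^8 / 1.2 × 10^7 = 11.99
v = 9.6 mL / 11.99 = 0.801 mL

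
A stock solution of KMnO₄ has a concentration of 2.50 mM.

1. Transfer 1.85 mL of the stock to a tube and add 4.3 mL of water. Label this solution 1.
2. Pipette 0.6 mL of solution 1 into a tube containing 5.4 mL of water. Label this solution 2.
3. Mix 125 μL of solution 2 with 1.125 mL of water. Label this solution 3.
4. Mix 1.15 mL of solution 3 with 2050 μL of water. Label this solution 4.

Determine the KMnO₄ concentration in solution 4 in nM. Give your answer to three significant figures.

Step 1: 1.85 mL + 4.3 mL = 6.15 mL total → factor 6.15/1.85 = 3.3243
Step 2: 0.6 mL + 5.4 mL = 6 mL total → factor 6/0.6 = 10
Step 3: 125 μL + 1.125 mL = 1250 μL total → factor 1250/125 = 10
Step 4: 1.15 mL + 2050 μL = 3.2 mL total → factor 3.2/1.15 = 2.7826
Overall dilution factor = 3.3243 × 10 × 10 × 2.7826 = 925.03
Final = 2.50 mM / 925.03 = 0.002703 mM = 2.70 × 10^3 nM

2.70 × 10^3 nM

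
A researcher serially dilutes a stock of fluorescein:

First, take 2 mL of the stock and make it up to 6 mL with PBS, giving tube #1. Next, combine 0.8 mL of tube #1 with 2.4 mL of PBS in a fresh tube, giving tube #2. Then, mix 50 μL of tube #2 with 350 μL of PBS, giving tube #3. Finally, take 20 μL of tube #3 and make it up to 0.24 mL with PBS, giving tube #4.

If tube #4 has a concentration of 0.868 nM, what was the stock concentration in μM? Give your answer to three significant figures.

1.00 μM

Step 1: 2 mL brought to 6 mL → factor 6/2 = 3
Step 2: 0.8 mL + 2.4 mL = 3.2 mL total → factor 3.2/0.8 = 4
Step 3: 50 μL + 350 μL = 400 μL total → factor 400/50 = 8
Step 4: 20 μL brought to 0.24 mL → factor 240/20 = 12
Overall dilution factor = 3 × 4 × 8 × 12 = 1152
Stock = 0.868 nM × 1152 = 999.9 nM = 1.00 μM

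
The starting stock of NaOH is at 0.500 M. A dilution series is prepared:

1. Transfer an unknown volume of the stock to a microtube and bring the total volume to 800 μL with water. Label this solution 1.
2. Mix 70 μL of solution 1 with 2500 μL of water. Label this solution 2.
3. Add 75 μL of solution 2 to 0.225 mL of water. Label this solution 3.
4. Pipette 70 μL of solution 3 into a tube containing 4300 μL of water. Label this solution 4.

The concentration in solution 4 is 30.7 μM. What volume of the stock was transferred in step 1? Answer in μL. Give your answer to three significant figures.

450 μL

Step 1: v brought to 800 μL → factor = 800 μL/v
Step 2: 70 μL + 2500 μL = 2570 μL total → factor 2570/70 = 36.714
Step 3: 75 μL + 0.225 mL = 300 μL total → factor 300/75 = 4
Step 4: 70 μL + 4300 μL = 4370 μL total → factor 4370/70 = 62.429
Product of known-step factors = 9168.1
Overall factor = 0.500 M / (30.7 μM) = 16287
Step-1 factor = 16287 / 9168.1 = 1.7765
v = 800 μL / 1.7765 = 450 μL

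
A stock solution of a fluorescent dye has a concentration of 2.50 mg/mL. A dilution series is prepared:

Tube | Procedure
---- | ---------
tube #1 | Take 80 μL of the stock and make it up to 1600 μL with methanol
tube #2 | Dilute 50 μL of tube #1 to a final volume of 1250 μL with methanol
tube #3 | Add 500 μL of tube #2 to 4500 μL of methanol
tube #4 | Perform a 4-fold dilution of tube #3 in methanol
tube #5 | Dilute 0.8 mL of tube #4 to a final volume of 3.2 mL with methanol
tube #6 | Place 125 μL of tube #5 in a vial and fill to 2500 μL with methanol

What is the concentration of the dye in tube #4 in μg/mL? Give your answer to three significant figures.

Step 1: 80 μL brought to 1600 μL → factor 1600/80 = 20
Step 2: 50 μL brought to 1250 μL → factor 1250/50 = 25
Step 3: 500 μL + 4500 μL = 5000 μL total → factor 5000/500 = 10
Step 4: 4-fold → factor 4
Dilution factor through tube #4 = 20 × 25 × 10 × 4 = 20000
[tube #4] = 2.50 mg/mL / 20000 = 0.0001250 mg/mL = 0.125 μg/mL

0.125 μg/mL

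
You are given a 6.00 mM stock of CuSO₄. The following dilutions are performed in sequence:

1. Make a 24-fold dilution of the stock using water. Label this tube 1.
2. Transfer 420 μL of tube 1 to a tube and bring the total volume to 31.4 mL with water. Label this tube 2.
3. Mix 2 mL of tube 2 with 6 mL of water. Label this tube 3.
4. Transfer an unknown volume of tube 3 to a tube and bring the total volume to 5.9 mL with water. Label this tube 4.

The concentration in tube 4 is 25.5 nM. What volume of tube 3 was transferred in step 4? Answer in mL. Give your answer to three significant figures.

Step 1: 24-fold → factor 24
Step 2: 420 μL brought to 31.4 mL → factor 31400/420 = 74.762
Step 3: 2 mL + 6 mL = 8 mL total → factor 8/2 = 4
Step 4: v brought to 5.9 mL → factor = 5.9 mL/v
Product of known-step factors = 7177.1
Overall factor = 6.00 mM / (25.5 nM) = 2.3529 × 10^5
Step-4 factor = 2.3529 × 10^5 / 7177.1 = 32.784
v = 5.9 mL / 32.784 = 0.180 mL

0.180 mL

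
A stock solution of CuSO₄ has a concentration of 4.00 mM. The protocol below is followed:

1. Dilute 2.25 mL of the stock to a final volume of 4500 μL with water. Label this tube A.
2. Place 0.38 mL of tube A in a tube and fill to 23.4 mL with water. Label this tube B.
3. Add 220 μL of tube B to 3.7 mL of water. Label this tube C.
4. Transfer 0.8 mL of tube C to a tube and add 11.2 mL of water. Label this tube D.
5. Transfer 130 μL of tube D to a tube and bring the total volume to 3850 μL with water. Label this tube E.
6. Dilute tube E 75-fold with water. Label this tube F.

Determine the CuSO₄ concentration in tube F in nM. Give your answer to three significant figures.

Step 1: 2.25 mL brought to 4500 μL → factor 4.5/2.25 = 2
Step 2: 0.38 mL brought to 23.4 mL → factor 23.4/0.38 = 61.579
Step 3: 220 μL + 3.7 mL = 3920 μL total → factor 3920/220 = 17.818
Step 4: 0.8 mL + 11.2 mL = 12 mL total → factor 12/0.8 = 15
Step 5: 130 μL brought to 3850 μL → factor 3850/130 = 29.615
Step 6: 75-fold → factor 75
Overall dilution factor = 2 × 61.579 × 17.818 × 15 × 29.615 × 75 = 7.3113 × 10^7
Final = 4.00 mM / 7.3113 × 10^7 = 5.471 × 10^-8 mM = 0.0547 nM

0.0547 nM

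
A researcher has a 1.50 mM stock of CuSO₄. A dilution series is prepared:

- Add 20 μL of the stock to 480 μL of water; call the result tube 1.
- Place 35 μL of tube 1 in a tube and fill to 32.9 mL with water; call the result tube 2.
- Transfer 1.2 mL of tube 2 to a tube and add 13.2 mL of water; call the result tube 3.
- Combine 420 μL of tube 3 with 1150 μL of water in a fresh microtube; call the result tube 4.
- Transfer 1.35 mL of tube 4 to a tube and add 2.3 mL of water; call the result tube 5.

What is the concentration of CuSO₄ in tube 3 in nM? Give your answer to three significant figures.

Step 1: 20 μL + 480 μL = 500 μL total → factor 500/20 = 25
Step 2: 35 μL brought to 32.9 mL → factor 32900/35 = 940
Step 3: 1.2 mL + 13.2 mL = 14.4 mL total → factor 14.4/1.2 = 12
Dilution factor through tube 3 = 25 × 940 × 12 = 2.82 × 10^5
[tube 3] = 1.50 mM / 2.82 × 10^5 = 5.319 × 10^-6 mM = 5.32 nM

5.32 nM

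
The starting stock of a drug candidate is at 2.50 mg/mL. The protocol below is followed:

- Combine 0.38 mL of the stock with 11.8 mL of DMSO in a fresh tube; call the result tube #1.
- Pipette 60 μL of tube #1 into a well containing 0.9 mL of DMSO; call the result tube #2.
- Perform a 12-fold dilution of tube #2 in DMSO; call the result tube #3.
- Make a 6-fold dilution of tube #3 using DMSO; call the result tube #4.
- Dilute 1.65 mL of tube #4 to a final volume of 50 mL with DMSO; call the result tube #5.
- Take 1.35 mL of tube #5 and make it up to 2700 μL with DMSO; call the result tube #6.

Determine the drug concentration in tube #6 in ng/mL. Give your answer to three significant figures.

1.12 ng/mL

Step 1: 0.38 mL + 11.8 mL = 12.18 mL total → factor 12.18/0.38 = 32.053
Step 2: 60 μL + 0.9 mL = 960 μL total → factor 960/60 = 16
Step 3: 12-fold → factor 12
Step 4: 6-fold → factor 6
Step 5: 1.65 mL brought to 50 mL → factor 50/1.65 = 30.303
Step 6: 1.35 mL brought to 2700 μL → factor 2.7/1.35 = 2
Overall dilution factor = 32.053 × 16 × 12 × 6 × 30.303 × 2 = 2.2379 × 10^6
Final = 2.50 mg/mL / 2.2379 × 10^6 = 1.117 × 10^-6 mg/mL = 1.12 ng/mL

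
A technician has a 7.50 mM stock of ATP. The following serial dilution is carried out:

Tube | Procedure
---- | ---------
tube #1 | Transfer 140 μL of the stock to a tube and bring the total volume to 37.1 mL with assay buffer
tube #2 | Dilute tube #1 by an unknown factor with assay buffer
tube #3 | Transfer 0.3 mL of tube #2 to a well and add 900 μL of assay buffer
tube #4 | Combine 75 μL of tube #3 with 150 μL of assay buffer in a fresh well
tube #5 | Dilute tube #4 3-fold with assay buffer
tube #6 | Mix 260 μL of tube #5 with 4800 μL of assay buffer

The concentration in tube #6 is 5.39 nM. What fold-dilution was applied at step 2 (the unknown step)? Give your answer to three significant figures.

Step 1: 140 μL brought to 37.1 mL → factor 37100/140 = 265
Step 2: unknown factor x
Step 3: 0.3 mL + 900 μL = 1.2 mL total → factor 1.2/0.3 = 4
Step 4: 75 μL + 150 μL = 225 μL total → factor 225/75 = 3
Step 5: 3-fold → factor 3
Step 6: 260 μL + 4800 μL = 5060 μL total → factor 5060/260 = 19.462
Product of known-step factors = 1.8566 × 10^5
Overall factor = 7.50 mM / (5.39 nM) = 1.3915 × 10^6
x = 1.3915 × 10^6 / 1.8566 × 10^5 = 7.49

7.49-fold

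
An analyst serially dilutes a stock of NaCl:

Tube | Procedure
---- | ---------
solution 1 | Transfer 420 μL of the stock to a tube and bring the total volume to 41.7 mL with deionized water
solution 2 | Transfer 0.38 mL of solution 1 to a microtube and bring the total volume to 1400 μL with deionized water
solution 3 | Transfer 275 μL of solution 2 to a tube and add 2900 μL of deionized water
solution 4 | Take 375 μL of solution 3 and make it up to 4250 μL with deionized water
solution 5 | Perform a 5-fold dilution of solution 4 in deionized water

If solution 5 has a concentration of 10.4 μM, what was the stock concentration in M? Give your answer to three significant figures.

Step 1: 420 μL brought to 41.7 mL → factor 41700/420 = 99.286
Step 2: 0.38 mL brought to 1400 μL → factor 1.4/0.38 = 3.6842
Step 3: 275 μL + 2900 μL = 3175 μL total → factor 3175/275 = 11.545
Step 4: 375 μL brought to 4250 μL → factor 4250/375 = 11.333
Step 5: 5-fold → factor 5
Overall dilution factor = 99.286 × 3.6842 × 11.545 × 11.333 × 5 = 2.3931 × 10^5
Stock = 10.4 μM × 2.3931 × 10^5 = 2.489 × 10^6 μM = 2.49 M

2.49 M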